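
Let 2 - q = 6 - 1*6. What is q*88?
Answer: 176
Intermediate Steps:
q = 2 (q = 2 - (6 - 1*6) = 2 - (6 - 6) = 2 - 1*0 = 2 + 0 = 2)
q*88 = 2*88 = 176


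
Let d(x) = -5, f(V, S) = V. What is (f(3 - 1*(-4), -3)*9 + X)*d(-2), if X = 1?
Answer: -320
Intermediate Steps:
(f(3 - 1*(-4), -3)*9 + X)*d(-2) = ((3 - 1*(-4))*9 + 1)*(-5) = ((3 + 4)*9 + 1)*(-5) = (7*9 + 1)*(-5) = (63 + 1)*(-5) = 64*(-5) = -320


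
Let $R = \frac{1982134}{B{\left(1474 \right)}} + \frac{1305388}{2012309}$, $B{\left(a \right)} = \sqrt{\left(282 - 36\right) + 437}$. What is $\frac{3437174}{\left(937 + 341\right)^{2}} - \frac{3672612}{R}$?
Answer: $\frac{976684543906624623173159951609}{464011818232554954770558610726} - \frac{1052784222668830797783066 \sqrt{683}}{568194898416386806912403} \approx -46.318$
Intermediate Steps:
$B{\left(a \right)} = \sqrt{683}$ ($B{\left(a \right)} = \sqrt{\left(282 - 36\right) + 437} = \sqrt{246 + 437} = \sqrt{683}$)
$R = \frac{1305388}{2012309} + \frac{1982134 \sqrt{683}}{683}$ ($R = \frac{1982134}{\sqrt{683}} + \frac{1305388}{2012309} = 1982134 \frac{\sqrt{683}}{683} + 1305388 \cdot \frac{1}{2012309} = \frac{1982134 \sqrt{683}}{683} + \frac{1305388}{2012309} = \frac{1305388}{2012309} + \frac{1982134 \sqrt{683}}{683} \approx 75845.0$)
$\frac{3437174}{\left(937 + 341\right)^{2}} - \frac{3672612}{R} = \frac{3437174}{\left(937 + 341\right)^{2}} - \frac{3672612}{\frac{1305388}{2012309} + \frac{1982134 \sqrt{683}}{683}} = \frac{3437174}{1278^{2}} - \frac{3672612}{\frac{1305388}{2012309} + \frac{1982134 \sqrt{683}}{683}} = \frac{3437174}{1633284} - \frac{3672612}{\frac{1305388}{2012309} + \frac{1982134 \sqrt{683}}{683}} = 3437174 \cdot \frac{1}{1633284} - \frac{3672612}{\frac{1305388}{2012309} + \frac{1982134 \sqrt{683}}{683}} = \frac{1718587}{816642} - \frac{3672612}{\frac{1305388}{2012309} + \frac{1982134 \sqrt{683}}{683}}$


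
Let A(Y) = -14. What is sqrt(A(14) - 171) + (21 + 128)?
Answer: 149 + I*sqrt(185) ≈ 149.0 + 13.601*I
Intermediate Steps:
sqrt(A(14) - 171) + (21 + 128) = sqrt(-14 - 171) + (21 + 128) = sqrt(-185) + 149 = I*sqrt(185) + 149 = 149 + I*sqrt(185)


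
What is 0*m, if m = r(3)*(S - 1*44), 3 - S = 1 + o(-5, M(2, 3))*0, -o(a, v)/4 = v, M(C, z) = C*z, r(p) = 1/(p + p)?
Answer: 0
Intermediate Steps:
r(p) = 1/(2*p)
o(a, v) = -4*v
S = 2 (S = 3 - (1 - 8*3*0) = 3 - (1 - 4*6*0) = 3 - (1 - 24*0) = 3 - (1 + 0) = 3 - 1*1 = 3 - 1 = 2)
m = -7 (m = ((½)/3)*(2 - 1*44) = ((½)*(⅓))*(2 - 44) = (⅙)*(-42) = -7)
0*m = 0*(-7) = 0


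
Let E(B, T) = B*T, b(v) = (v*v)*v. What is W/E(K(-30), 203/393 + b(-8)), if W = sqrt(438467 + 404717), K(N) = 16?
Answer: -393*sqrt(52699)/804052 ≈ -0.11220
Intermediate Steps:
W = 4*sqrt(52699) (W = sqrt(843184) = 4*sqrt(52699) ≈ 918.25)
b(v) = v**3 (b(v) = v**2*v = v**3)
W/E(K(-30), 203/393 + b(-8)) = (4*sqrt(52699))/((16*(203/393 + (-8)**3))) = (4*sqrt(52699))/((16*(203*(1/393) - 512))) = (4*sqrt(52699))/((16*(203/393 - 512))) = (4*sqrt(52699))/((16*(-201013/393))) = (4*sqrt(52699))/(-3216208/393) = (4*sqrt(52699))*(-393/3216208) = -393*sqrt(52699)/804052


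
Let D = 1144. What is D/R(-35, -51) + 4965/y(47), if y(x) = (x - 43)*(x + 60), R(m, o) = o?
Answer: -236417/21828 ≈ -10.831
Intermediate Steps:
y(x) = (-43 + x)*(60 + x)
D/R(-35, -51) + 4965/y(47) = 1144/(-51) + 4965/(-2580 + 47² + 17*47) = 1144*(-1/51) + 4965/(-2580 + 2209 + 799) = -1144/51 + 4965/428 = -236417/21828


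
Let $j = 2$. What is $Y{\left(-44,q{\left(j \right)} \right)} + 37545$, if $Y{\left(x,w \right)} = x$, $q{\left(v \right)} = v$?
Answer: $37501$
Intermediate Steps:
$Y{\left(-44,q{\left(j \right)} \right)} + 37545 = -44 + 37545 = 37501$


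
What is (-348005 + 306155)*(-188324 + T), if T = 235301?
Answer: -1965987450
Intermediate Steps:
(-348005 + 306155)*(-188324 + T) = (-348005 + 306155)*(-188324 + 235301) = -41850*46977 = -1965987450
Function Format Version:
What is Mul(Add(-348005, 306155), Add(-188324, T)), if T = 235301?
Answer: -1965987450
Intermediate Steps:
Mul(Add(-348005, 306155), Add(-188324, T)) = Mul(Add(-348005, 306155), Add(-188324, 235301)) = Mul(-41850, 46977) = -1965987450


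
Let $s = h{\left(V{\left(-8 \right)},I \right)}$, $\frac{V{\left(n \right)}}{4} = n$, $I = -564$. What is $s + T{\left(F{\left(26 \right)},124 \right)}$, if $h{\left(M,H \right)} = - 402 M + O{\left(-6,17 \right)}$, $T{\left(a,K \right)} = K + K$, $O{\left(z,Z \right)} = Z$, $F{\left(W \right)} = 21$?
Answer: $13129$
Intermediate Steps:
$V{\left(n \right)} = 4 n$
$T{\left(a,K \right)} = 2 K$
$h{\left(M,H \right)} = 17 - 402 M$ ($h{\left(M,H \right)} = - 402 M + 17 = 17 - 402 M$)
$s = 12881$ ($s = 17 - 402 \cdot 4 \left(-8\right) = 17 - -12864 = 17 + 12864 = 12881$)
$s + T{\left(F{\left(26 \right)},124 \right)} = 12881 + 2 \cdot 124 = 12881 + 248 = 13129$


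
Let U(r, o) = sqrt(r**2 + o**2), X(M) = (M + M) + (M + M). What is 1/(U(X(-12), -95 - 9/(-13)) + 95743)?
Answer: 16180567/1549174133829 - 26*sqrt(473113)/1549174133829 ≈ 1.0433e-5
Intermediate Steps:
X(M) = 4*M (X(M) = 2*M + 2*M = 4*M)
U(r, o) = sqrt(o**2 + r**2)
1/(U(X(-12), -95 - 9/(-13)) + 95743) = 1/(sqrt((-95 - 9/(-13))**2 + (4*(-12))**2) + 95743) = 1/(sqrt((-95 - 9*(-1)/13)**2 + (-48)**2) + 95743) = 1/(sqrt((-95 - 1*(-9/13))**2 + 2304) + 95743) = 1/(sqrt((-95 + 9/13)**2 + 2304) + 95743) = 1/(sqrt((-1226/13)**2 + 2304) + 95743) = 1/(sqrt(1503076/169 + 2304) + 95743) = 1/(sqrt(1892452/169) + 95743) = 1/(2*sqrt(473113)/13 + 95743) = 1/(95743 + 2*sqrt(473113)/13)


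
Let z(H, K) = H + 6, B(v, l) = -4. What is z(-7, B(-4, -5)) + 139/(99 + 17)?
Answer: 23/116 ≈ 0.19828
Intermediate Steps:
z(H, K) = 6 + H
z(-7, B(-4, -5)) + 139/(99 + 17) = (6 - 7) + 139/(99 + 17) = -1 + 139/116 = 23/116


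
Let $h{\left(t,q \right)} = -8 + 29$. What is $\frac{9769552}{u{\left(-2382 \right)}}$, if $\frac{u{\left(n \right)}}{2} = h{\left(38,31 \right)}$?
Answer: $\frac{4884776}{21} \approx 2.3261 \cdot 10^{5}$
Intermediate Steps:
$h{\left(t,q \right)} = 21$
$u{\left(n \right)} = 42$ ($u{\left(n \right)} = 2 \cdot 21 = 42$)
$\frac{9769552}{u{\left(-2382 \right)}} = \frac{9769552}{42} = 9769552 \cdot \frac{1}{42} = \frac{4884776}{21}$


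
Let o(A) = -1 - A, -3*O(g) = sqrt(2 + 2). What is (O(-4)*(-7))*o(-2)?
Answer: 14/3 ≈ 4.6667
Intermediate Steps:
O(g) = -2/3 (O(g) = -sqrt(2 + 2)/3 = -sqrt(4)/3 = -1/3*2 = -2/3)
(O(-4)*(-7))*o(-2) = (-2/3*(-7))*(-1 - 1*(-2)) = 14*(-1 + 2)/3 = (14/3)*1 = 14/3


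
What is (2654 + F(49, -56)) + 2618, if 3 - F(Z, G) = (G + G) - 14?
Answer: 5401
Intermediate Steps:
F(Z, G) = 17 - 2*G (F(Z, G) = 3 - ((G + G) - 14) = 3 - (2*G - 14) = 3 - (-14 + 2*G) = 3 + (14 - 2*G) = 17 - 2*G)
(2654 + F(49, -56)) + 2618 = (2654 + (17 - 2*(-56))) + 2618 = (2654 + (17 + 112)) + 2618 = (2654 + 129) + 2618 = 2783 + 2618 = 5401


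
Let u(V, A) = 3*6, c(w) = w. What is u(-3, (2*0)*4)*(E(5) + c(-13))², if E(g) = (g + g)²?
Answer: 136242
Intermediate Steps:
E(g) = 4*g² (E(g) = (2*g)² = 4*g²)
u(V, A) = 18
u(-3, (2*0)*4)*(E(5) + c(-13))² = 18*(4*5² - 13)² = 18*(4*25 - 13)² = 18*(100 - 13)² = 18*87² = 18*7569 = 136242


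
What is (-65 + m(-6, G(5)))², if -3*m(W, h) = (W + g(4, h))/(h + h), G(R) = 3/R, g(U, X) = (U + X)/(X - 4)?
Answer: 371140225/93636 ≈ 3963.6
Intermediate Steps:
g(U, X) = (U + X)/(-4 + X)
m(W, h) = -(W + (4 + h)/(-4 + h))/(6*h) (m(W, h) = -(W + (4 + h)/(-4 + h))/(3*(h + h)) = -(W + (4 + h)/(-4 + h))/(3*(2*h)) = -(W + (4 + h)/(-4 + h))*1/(2*h)/3 = -(W + (4 + h)/(-4 + h))/(6*h))
(-65 + m(-6, G(5)))² = (-65 + (-4 - 3/5 - 1*(-6)*(-4 + 3/5))/(6*((3/5))*(-4 + 3/5)))² = (-65 + (-4 - 3/5 - 1*(-6)*(-4 + 3*(⅕)))/(6*((3*(⅕)))*(-4 + 3*(⅕))))² = (-65 + (-4 - 1*⅗ - 1*(-6)*(-4 + ⅗))/(6*(⅗)*(-4 + ⅗)))² = (-65 + (⅙)*(5/3)*(-4 - ⅗ - 1*(-6)*(-17/5))/(-17/5))² = (-65 + (⅙)*(5/3)*(-5/17)*(-4 - ⅗ - 102/5))² = (-65 + (⅙)*(5/3)*(-5/17)*(-25))² = (-65 + 625/306)² = (-19265/306)² = 371140225/93636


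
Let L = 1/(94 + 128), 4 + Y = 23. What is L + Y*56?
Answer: 236209/222 ≈ 1064.0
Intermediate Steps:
Y = 19 (Y = -4 + 23 = 19)
L = 1/222 ≈ 0.0045045
L + Y*56 = 1/222 + 19*56 = 1/222 + 1064 = 236209/222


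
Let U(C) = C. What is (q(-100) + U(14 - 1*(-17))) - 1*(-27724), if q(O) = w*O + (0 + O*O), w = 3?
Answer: 37455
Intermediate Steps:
q(O) = O² + 3*O (q(O) = 3*O + (0 + O*O) = 3*O + (0 + O²) = 3*O + O² = O² + 3*O)
(q(-100) + U(14 - 1*(-17))) - 1*(-27724) = (-100*(3 - 100) + (14 - 1*(-17))) - 1*(-27724) = (-100*(-97) + (14 + 17)) + 27724 = (9700 + 31) + 27724 = 9731 + 27724 = 37455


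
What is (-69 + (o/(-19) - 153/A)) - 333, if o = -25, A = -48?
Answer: -120839/304 ≈ -397.50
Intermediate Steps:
(-69 + (o/(-19) - 153/A)) - 333 = (-69 + (-25/(-19) - 153/(-48))) - 333 = (-69 + (-25*(-1/19) - 153*(-1/48))) - 333 = (-69 + (25/19 + 51/16)) - 333 = (-69 + 1369/304) - 333 = -19607/304 - 333 = -120839/304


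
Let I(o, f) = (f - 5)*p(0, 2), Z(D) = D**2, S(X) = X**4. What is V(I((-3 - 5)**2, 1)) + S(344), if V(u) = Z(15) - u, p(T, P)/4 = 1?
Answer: 14003409137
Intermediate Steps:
p(T, P) = 4 (p(T, P) = 4*1 = 4)
I(o, f) = -20 + 4*f (I(o, f) = (f - 5)*4 = (-5 + f)*4 = -20 + 4*f)
V(u) = 225 - u (V(u) = 15**2 - u = 225 - u)
V(I((-3 - 5)**2, 1)) + S(344) = (225 - (-20 + 4*1)) + 344**4 = (225 - (-20 + 4)) + 14003408896 = (225 - 1*(-16)) + 14003408896 = (225 + 16) + 14003408896 = 241 + 14003408896 = 14003409137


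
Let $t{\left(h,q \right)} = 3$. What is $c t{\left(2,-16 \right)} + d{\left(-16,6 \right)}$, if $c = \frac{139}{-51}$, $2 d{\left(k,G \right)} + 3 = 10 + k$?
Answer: $- \frac{431}{34} \approx -12.676$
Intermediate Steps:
$d{\left(k,G \right)} = \frac{7}{2} + \frac{k}{2}$ ($d{\left(k,G \right)} = - \frac{3}{2} + \frac{10 + k}{2} = - \frac{3}{2} + \left(5 + \frac{k}{2}\right) = \frac{7}{2} + \frac{k}{2}$)
$c = - \frac{139}{51}$ ($c = 139 \left(- \frac{1}{51}\right) = - \frac{139}{51} \approx -2.7255$)
$c t{\left(2,-16 \right)} + d{\left(-16,6 \right)} = \left(- \frac{139}{51}\right) 3 + \left(\frac{7}{2} + \frac{1}{2} \left(-16\right)\right) = - \frac{139}{17} + \left(\frac{7}{2} - 8\right) = - \frac{139}{17} - \frac{9}{2} = - \frac{431}{34}$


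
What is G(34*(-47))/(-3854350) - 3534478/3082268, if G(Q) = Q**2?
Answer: -5373501793293/2970034916450 ≈ -1.8092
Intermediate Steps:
G(34*(-47))/(-3854350) - 3534478/3082268 = (34*(-47))**2/(-3854350) - 3534478/3082268 = (-1598)**2*(-1/3854350) - 3534478*1/3082268 = 2553604*(-1/3854350) - 1767239/1541134 = -1276802/1927175 - 1767239/1541134 = -5373501793293/2970034916450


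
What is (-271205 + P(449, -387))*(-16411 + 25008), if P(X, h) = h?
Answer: -2334876424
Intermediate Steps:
(-271205 + P(449, -387))*(-16411 + 25008) = (-271205 - 387)*(-16411 + 25008) = -271592*8597 = -2334876424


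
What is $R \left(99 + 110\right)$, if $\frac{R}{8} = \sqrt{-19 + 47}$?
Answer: $3344 \sqrt{7} \approx 8847.4$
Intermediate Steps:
$R = 16 \sqrt{7}$ ($R = 8 \sqrt{-19 + 47} = 8 \sqrt{28} = 8 \cdot 2 \sqrt{7} = 16 \sqrt{7} \approx 42.332$)
$R \left(99 + 110\right) = 16 \sqrt{7} \left(99 + 110\right) = 16 \sqrt{7} \cdot 209 = 3344 \sqrt{7}$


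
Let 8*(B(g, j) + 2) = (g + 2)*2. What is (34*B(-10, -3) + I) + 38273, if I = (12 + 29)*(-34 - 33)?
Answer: 35390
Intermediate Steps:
B(g, j) = -3/2 + g/4 (B(g, j) = -2 + ((g + 2)*2)/8 = -2 + ((2 + g)*2)/8 = -2 + (4 + 2*g)/8 = -2 + (½ + g/4) = -3/2 + g/4)
I = -2747 (I = 41*(-67) = -2747)
(34*B(-10, -3) + I) + 38273 = (34*(-3/2 + (¼)*(-10)) - 2747) + 38273 = (34*(-3/2 - 5/2) - 2747) + 38273 = (34*(-4) - 2747) + 38273 = (-136 - 2747) + 38273 = -2883 + 38273 = 35390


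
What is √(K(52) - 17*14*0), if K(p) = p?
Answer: 2*√13 ≈ 7.2111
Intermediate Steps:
√(K(52) - 17*14*0) = √(52 - 17*14*0) = √(52 - 238*0) = √(52 + 0) = √52 = 2*√13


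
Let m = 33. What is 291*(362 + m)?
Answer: 114945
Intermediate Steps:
291*(362 + m) = 291*(362 + 33) = 291*395 = 114945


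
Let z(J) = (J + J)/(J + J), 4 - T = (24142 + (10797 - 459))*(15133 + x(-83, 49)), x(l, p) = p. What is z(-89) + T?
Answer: -523475355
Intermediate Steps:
T = -523475356 (T = 4 - (24142 + (10797 - 459))*(15133 + 49) = 4 - (24142 + 10338)*15182 = 4 - 34480*15182 = 4 - 1*523475360 = 4 - 523475360 = -523475356)
z(J) = 1 (z(J) = (2*J)/((2*J)) = (2*J)*(1/(2*J)) = 1)
z(-89) + T = 1 - 523475356 = -523475355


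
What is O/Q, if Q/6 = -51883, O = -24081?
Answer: 8027/103766 ≈ 0.077357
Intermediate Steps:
Q = -311298 (Q = 6*(-51883) = -311298)
O/Q = -24081/(-311298) = -24081*(-1/311298) = 8027/103766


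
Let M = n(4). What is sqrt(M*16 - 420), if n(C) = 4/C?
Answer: 2*I*sqrt(101) ≈ 20.1*I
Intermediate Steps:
M = 1 (M = 4/4 = 4*(1/4) = 1)
sqrt(M*16 - 420) = sqrt(1*16 - 420) = sqrt(16 - 420) = sqrt(-404) = 2*I*sqrt(101)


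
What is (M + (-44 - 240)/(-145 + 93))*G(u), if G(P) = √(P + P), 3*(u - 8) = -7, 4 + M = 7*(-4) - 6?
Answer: -141*√102/13 ≈ -109.54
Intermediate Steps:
M = -38 (M = -4 + (7*(-4) - 6) = -4 + (-28 - 6) = -4 - 34 = -38)
u = 17/3 (u = 8 + (⅓)*(-7) = 8 - 7/3 = 17/3 ≈ 5.6667)
G(P) = √2*√P (G(P) = √(2*P) = √2*√P)
(M + (-44 - 240)/(-145 + 93))*G(u) = (-38 + (-44 - 240)/(-145 + 93))*(√2*√(17/3)) = (-38 - 284/(-52))*(√2*(√51/3)) = (-38 - 284*(-1/52))*(√102/3) = (-38 + 71/13)*(√102/3) = -141*√102/13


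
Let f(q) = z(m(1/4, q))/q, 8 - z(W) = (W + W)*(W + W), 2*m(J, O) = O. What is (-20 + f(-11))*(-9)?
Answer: 963/11 ≈ 87.545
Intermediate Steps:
m(J, O) = O/2
z(W) = 8 - 4*W² (z(W) = 8 - (W + W)*(W + W) = 8 - 2*W*2*W = 8 - 4*W²)
f(q) = (8 - q²)/q (f(q) = (8 - 4*q²/4)/q = (8 - q²)/q)
(-20 + f(-11))*(-9) = (-20 + (-1*(-11) + 8/(-11)))*(-9) = (-20 + (11 + 8*(-1/11)))*(-9) = (-20 + (11 - 8/11))*(-9) = (-20 + 113/11)*(-9) = -107/11*(-9) = 963/11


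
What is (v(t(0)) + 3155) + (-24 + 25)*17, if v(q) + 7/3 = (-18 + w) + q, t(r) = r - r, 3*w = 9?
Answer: 9464/3 ≈ 3154.7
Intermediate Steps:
w = 3 (w = (1/3)*9 = 3)
t(r) = 0
v(q) = -52/3 + q (v(q) = -7/3 + ((-18 + 3) + q) = -7/3 + (-15 + q) = -52/3 + q)
(v(t(0)) + 3155) + (-24 + 25)*17 = ((-52/3 + 0) + 3155) + (-24 + 25)*17 = (-52/3 + 3155) + 1*17 = 9413/3 + 17 = 9464/3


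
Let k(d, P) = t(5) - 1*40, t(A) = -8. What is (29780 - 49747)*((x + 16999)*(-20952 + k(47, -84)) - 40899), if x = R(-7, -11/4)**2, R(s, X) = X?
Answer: 14263574665041/2 ≈ 7.1318e+12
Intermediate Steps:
x = 121/16 (x = (-11/4)**2 = 121/16 ≈ 7.5625)
k(d, P) = -48 (k(d, P) = -8 - 1*40 = -8 - 40 = -48)
(29780 - 49747)*((x + 16999)*(-20952 + k(47, -84)) - 40899) = (29780 - 49747)*((121/16 + 16999)*(-20952 - 48) - 40899) = -19967*((272105/16)*(-21000) - 40899) = -19967*(-714275625/2 - 40899) = -19967*(-714357423/2) = 14263574665041/2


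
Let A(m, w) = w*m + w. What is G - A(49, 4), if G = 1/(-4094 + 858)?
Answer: -647201/3236 ≈ -200.00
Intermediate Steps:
A(m, w) = w + m*w (A(m, w) = m*w + w = w + m*w)
G = -1/3236 (G = 1/(-3236) = -1/3236 ≈ -0.00030902)
G - A(49, 4) = -1/3236 - 4*(1 + 49) = -1/3236 - 4*50 = -1/3236 - 1*200 = -1/3236 - 200 = -647201/3236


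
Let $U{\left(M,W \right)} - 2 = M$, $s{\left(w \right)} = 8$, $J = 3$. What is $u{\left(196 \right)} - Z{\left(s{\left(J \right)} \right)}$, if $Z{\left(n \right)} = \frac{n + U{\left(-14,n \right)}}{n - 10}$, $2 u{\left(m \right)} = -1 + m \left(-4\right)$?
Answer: $- \frac{789}{2} \approx -394.5$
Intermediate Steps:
$u{\left(m \right)} = - \frac{1}{2} - 2 m$ ($u{\left(m \right)} = \frac{-1 + m \left(-4\right)}{2} = \frac{-1 - 4 m}{2} = - \frac{1}{2} - 2 m$)
$U{\left(M,W \right)} = 2 + M$
$Z{\left(n \right)} = \frac{-12 + n}{-10 + n}$ ($Z{\left(n \right)} = \frac{n + \left(2 - 14\right)}{n - 10} = \frac{n - 12}{-10 + n} = \frac{-12 + n}{-10 + n}$)
$u{\left(196 \right)} - Z{\left(s{\left(J \right)} \right)} = \left(- \frac{1}{2} - 392\right) - \frac{-12 + 8}{-10 + 8} = \left(- \frac{1}{2} - 392\right) - \frac{1}{-2} \left(-4\right) = - \frac{785}{2} - \left(- \frac{1}{2}\right) \left(-4\right) = - \frac{785}{2} - 2 = - \frac{789}{2}$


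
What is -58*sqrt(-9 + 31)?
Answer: -58*sqrt(22) ≈ -272.04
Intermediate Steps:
-58*sqrt(-9 + 31) = -58*sqrt(22)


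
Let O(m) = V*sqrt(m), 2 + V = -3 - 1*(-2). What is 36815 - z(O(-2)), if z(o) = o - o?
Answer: 36815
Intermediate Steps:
V = -3 (V = -2 + (-3 - 1*(-2)) = -2 + (-3 + 2) = -2 - 1 = -3)
O(m) = -3*sqrt(m)
z(o) = 0
36815 - z(O(-2)) = 36815 - 1*0 = 36815 + 0 = 36815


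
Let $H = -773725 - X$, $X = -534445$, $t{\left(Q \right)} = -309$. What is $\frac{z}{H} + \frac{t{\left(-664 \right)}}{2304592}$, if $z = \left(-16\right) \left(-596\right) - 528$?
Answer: $- \frac{1302106391}{34465173360} \approx -0.03778$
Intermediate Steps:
$z = 9008$ ($z = 9536 - 528 = 9008$)
$H = -239280$ ($H = -773725 - -534445 = -773725 + 534445 = -239280$)
$\frac{z}{H} + \frac{t{\left(-664 \right)}}{2304592} = \frac{9008}{-239280} - \frac{309}{2304592} = 9008 \left(- \frac{1}{239280}\right) - \frac{309}{2304592} = - \frac{563}{14955} - \frac{309}{2304592} = - \frac{1302106391}{34465173360}$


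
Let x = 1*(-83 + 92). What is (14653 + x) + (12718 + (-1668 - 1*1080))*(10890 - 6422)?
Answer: 44560622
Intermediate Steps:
x = 9 (x = 1*9 = 9)
(14653 + x) + (12718 + (-1668 - 1*1080))*(10890 - 6422) = (14653 + 9) + (12718 + (-1668 - 1*1080))*(10890 - 6422) = 14662 + (12718 + (-1668 - 1080))*4468 = 14662 + (12718 - 2748)*4468 = 14662 + 9970*4468 = 14662 + 44545960 = 44560622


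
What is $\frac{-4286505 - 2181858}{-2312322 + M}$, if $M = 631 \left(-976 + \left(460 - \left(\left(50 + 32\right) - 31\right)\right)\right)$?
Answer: $\frac{2156121}{890033} \approx 2.4225$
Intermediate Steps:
$M = -357777$ ($M = 631 \left(-976 + \left(460 - \left(82 - 31\right)\right)\right) = 631 \left(-976 + \left(460 - 51\right)\right) = 631 \left(-976 + 409\right) = 631 \left(-567\right) = -357777$)
$\frac{-4286505 - 2181858}{-2312322 + M} = \frac{-4286505 - 2181858}{-2312322 - 357777} = - \frac{6468363}{-2670099} = \left(-6468363\right) \left(- \frac{1}{2670099}\right) = \frac{2156121}{890033}$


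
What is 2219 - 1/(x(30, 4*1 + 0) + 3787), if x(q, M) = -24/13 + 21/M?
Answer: 437367067/197101 ≈ 2219.0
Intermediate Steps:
x(q, M) = -24/13 + 21/M (x(q, M) = -24*1/13 + 21/M = -24/13 + 21/M)
2219 - 1/(x(30, 4*1 + 0) + 3787) = 2219 - 1/((-24/13 + 21/(4*1 + 0)) + 3787) = 2219 - 1/((-24/13 + 21/(4 + 0)) + 3787) = 2219 - 1/((-24/13 + 21/4) + 3787) = 2219 - 1/(177/52 + 3787) = 2219 - 1/197101/52 = 2219 - 1*52/197101 = 2219 - 52/197101 = 437367067/197101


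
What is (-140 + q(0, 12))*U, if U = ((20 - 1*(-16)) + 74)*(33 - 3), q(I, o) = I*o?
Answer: -462000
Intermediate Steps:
U = 3300 (U = ((20 + 16) + 74)*30 = (36 + 74)*30 = 110*30 = 3300)
(-140 + q(0, 12))*U = (-140 + 0*12)*3300 = (-140 + 0)*3300 = -140*3300 = -462000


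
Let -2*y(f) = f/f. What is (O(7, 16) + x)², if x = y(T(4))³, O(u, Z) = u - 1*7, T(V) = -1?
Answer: 1/64 ≈ 0.015625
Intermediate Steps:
y(f) = -½ (y(f) = -f/(2*f) = -½*1 = -½)
O(u, Z) = -7 + u (O(u, Z) = u - 7 = -7 + u)
x = -⅛ (x = (-½)³ = -⅛ ≈ -0.12500)
(O(7, 16) + x)² = ((-7 + 7) - ⅛)² = (0 - ⅛)² = (-⅛)² = 1/64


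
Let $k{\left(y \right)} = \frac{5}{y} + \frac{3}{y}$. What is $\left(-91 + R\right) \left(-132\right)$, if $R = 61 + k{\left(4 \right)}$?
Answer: $3696$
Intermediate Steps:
$k{\left(y \right)} = \frac{8}{y}$
$R = 63$ ($R = 61 + \frac{8}{4} = 61 + 8 \cdot \frac{1}{4} = 61 + 2 = 63$)
$\left(-91 + R\right) \left(-132\right) = \left(-91 + 63\right) \left(-132\right) = \left(-28\right) \left(-132\right) = 3696$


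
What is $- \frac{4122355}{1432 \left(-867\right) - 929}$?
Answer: $\frac{4122355}{1242473} \approx 3.3179$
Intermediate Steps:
$- \frac{4122355}{1432 \left(-867\right) - 929} = - \frac{4122355}{-1241544 - 929} = - \frac{4122355}{-1242473} = \left(-4122355\right) \left(- \frac{1}{1242473}\right) = \frac{4122355}{1242473}$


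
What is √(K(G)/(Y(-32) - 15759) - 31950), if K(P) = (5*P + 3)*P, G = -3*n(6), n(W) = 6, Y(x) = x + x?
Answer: 12*I*√55550423197/15823 ≈ 178.75*I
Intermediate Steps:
Y(x) = 2*x
G = -18 (G = -3*6 = -18)
K(P) = P*(3 + 5*P) (K(P) = (3 + 5*P)*P = P*(3 + 5*P))
√(K(G)/(Y(-32) - 15759) - 31950) = √((-18*(3 + 5*(-18)))/(2*(-32) - 15759) - 31950) = √((-18*(3 - 90))/(-64 - 15759) - 31950) = √(-18*(-87)/(-15823) - 31950) = √(1566*(-1/15823) - 31950) = √(-1566/15823 - 31950) = √(-505546416/15823) = 12*I*√55550423197/15823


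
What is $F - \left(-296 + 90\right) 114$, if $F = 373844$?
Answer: $397328$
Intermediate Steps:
$F - \left(-296 + 90\right) 114 = 373844 - \left(-296 + 90\right) 114 = 373844 - \left(-206\right) 114 = 373844 - -23484 = 373844 + 23484 = 397328$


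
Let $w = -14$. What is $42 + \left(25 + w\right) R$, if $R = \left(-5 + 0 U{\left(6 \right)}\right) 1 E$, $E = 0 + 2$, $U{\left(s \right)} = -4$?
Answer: $-68$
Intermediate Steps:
$E = 2$
$R = -10$ ($R = \left(-5 + 0 \left(-4\right)\right) 1 \cdot 2 = \left(-5 + 0\right) 1 \cdot 2 = \left(-5\right) 1 \cdot 2 = \left(-5\right) 2 = -10$)
$42 + \left(25 + w\right) R = 42 + \left(25 - 14\right) \left(-10\right) = 42 + 11 \left(-10\right) = 42 - 110 = -68$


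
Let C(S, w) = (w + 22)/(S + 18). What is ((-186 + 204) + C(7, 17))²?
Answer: 239121/625 ≈ 382.59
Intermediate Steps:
C(S, w) = (22 + w)/(18 + S)
((-186 + 204) + C(7, 17))² = ((-186 + 204) + (22 + 17)/(18 + 7))² = (18 + 39/25)² = (489/25)² = 239121/625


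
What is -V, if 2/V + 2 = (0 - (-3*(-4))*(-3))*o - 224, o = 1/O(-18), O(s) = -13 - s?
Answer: 5/547 ≈ 0.0091408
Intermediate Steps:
o = ⅕ (o = 1/(-13 - 1*(-18)) = 1/(-13 + 18) = 1/5 = ⅕ ≈ 0.20000)
V = -5/547 (V = 2/(-2 + ((0 - (-3*(-4))*(-3))*(⅕) - 224)) = 2/(-2 + ((0 - 12*(-3))*(⅕) - 224)) = 2/(-2 + ((0 - 1*(-36))*(⅕) - 224)) = 2/(-2 + ((0 + 36)*(⅕) - 224)) = 2/(-2 + (36*(⅕) - 224)) = 2/(-2 + (36/5 - 224)) = 2/(-2 - 1084/5) = 2/(-1094/5) = 2*(-5/1094) = -5/547 ≈ -0.0091408)
-V = -1*(-5/547) = 5/547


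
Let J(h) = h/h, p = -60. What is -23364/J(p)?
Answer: -23364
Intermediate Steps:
J(h) = 1
-23364/J(p) = -23364/1 = -23364*1 = -23364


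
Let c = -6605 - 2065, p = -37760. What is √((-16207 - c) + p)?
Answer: 3*I*√5033 ≈ 212.83*I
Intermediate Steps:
c = -8670
√((-16207 - c) + p) = √((-16207 - 1*(-8670)) - 37760) = √((-16207 + 8670) - 37760) = √(-7537 - 37760) = √(-45297) = 3*I*√5033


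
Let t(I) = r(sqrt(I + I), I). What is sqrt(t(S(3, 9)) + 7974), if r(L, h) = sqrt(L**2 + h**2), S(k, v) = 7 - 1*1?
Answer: sqrt(7974 + 4*sqrt(3)) ≈ 89.336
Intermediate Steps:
S(k, v) = 6 (S(k, v) = 7 - 1 = 6)
t(I) = sqrt(I**2 + 2*I) (t(I) = sqrt((sqrt(I + I))**2 + I**2) = sqrt((sqrt(2*I))**2 + I**2) = sqrt((sqrt(2)*sqrt(I))**2 + I**2) = sqrt(2*I + I**2) = sqrt(I**2 + 2*I))
sqrt(t(S(3, 9)) + 7974) = sqrt(sqrt(6*(2 + 6)) + 7974) = sqrt(sqrt(6*8) + 7974) = sqrt(sqrt(48) + 7974) = sqrt(4*sqrt(3) + 7974) = sqrt(7974 + 4*sqrt(3))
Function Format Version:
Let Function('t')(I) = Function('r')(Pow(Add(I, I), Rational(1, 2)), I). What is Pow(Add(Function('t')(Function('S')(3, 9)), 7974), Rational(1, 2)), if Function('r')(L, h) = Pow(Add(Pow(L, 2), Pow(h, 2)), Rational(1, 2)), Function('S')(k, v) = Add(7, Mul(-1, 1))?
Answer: Pow(Add(7974, Mul(4, Pow(3, Rational(1, 2)))), Rational(1, 2)) ≈ 89.336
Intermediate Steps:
Function('S')(k, v) = 6 (Function('S')(k, v) = Add(7, -1) = 6)
Function('t')(I) = Pow(Add(Pow(I, 2), Mul(2, I)), Rational(1, 2)) (Function('t')(I) = Pow(Add(Pow(Pow(Add(I, I), Rational(1, 2)), 2), Pow(I, 2)), Rational(1, 2)) = Pow(Add(Pow(Pow(Mul(2, I), Rational(1, 2)), 2), Pow(I, 2)), Rational(1, 2)) = Pow(Add(Pow(Mul(Pow(2, Rational(1, 2)), Pow(I, Rational(1, 2))), 2), Pow(I, 2)), Rational(1, 2)) = Pow(Add(Mul(2, I), Pow(I, 2)), Rational(1, 2)) = Pow(Add(Pow(I, 2), Mul(2, I)), Rational(1, 2)))
Pow(Add(Function('t')(Function('S')(3, 9)), 7974), Rational(1, 2)) = Pow(Add(Pow(Mul(6, Add(2, 6)), Rational(1, 2)), 7974), Rational(1, 2)) = Pow(Add(Pow(Mul(6, 8), Rational(1, 2)), 7974), Rational(1, 2)) = Pow(Add(Pow(48, Rational(1, 2)), 7974), Rational(1, 2)) = Pow(Add(Mul(4, Pow(3, Rational(1, 2))), 7974), Rational(1, 2)) = Pow(Add(7974, Mul(4, Pow(3, Rational(1, 2)))), Rational(1, 2))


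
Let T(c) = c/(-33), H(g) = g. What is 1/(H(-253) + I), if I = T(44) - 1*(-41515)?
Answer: 3/123782 ≈ 2.4236e-5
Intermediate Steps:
T(c) = -c/33 (T(c) = c*(-1/33) = -c/33)
I = 124541/3 (I = -1/33*44 - 1*(-41515) = -4/3 + 41515 = 124541/3 ≈ 41514.)
1/(H(-253) + I) = 1/(-253 + 124541/3) = 1/(123782/3) = 3/123782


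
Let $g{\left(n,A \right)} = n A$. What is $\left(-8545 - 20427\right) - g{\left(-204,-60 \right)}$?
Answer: $-41212$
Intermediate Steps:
$g{\left(n,A \right)} = A n$
$\left(-8545 - 20427\right) - g{\left(-204,-60 \right)} = \left(-8545 - 20427\right) - \left(-60\right) \left(-204\right) = -28972 - 12240 = -41212$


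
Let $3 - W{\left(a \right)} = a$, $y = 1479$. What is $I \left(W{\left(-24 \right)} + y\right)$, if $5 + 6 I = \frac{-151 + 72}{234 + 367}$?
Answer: $- \frac{774084}{601} \approx -1288.0$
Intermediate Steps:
$W{\left(a \right)} = 3 - a$
$I = - \frac{514}{601}$ ($I = - \frac{5}{6} + \frac{\left(-151 + 72\right) \frac{1}{234 + 367}}{6} = - \frac{5}{6} + \frac{\left(-79\right) \frac{1}{601}}{6} = - \frac{5}{6} + \frac{1}{6} \left(- \frac{79}{601}\right) = - \frac{5}{6} - \frac{79}{3606} = - \frac{514}{601} \approx -0.85524$)
$I \left(W{\left(-24 \right)} + y\right) = - \frac{514 \left(\left(3 - -24\right) + 1479\right)}{601} = - \frac{514 \left(\left(3 + 24\right) + 1479\right)}{601} = - \frac{514 \left(27 + 1479\right)}{601} = \left(- \frac{514}{601}\right) 1506 = - \frac{774084}{601}$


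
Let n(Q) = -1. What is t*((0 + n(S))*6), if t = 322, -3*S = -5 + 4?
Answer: -1932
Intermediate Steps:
S = ⅓ (S = -(-5 + 4)/3 = -⅓*(-1) = ⅓ ≈ 0.33333)
t*((0 + n(S))*6) = 322*((0 - 1)*6) = 322*(-1*6) = 322*(-6) = -1932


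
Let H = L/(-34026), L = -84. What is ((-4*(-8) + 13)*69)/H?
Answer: 17608455/14 ≈ 1.2577e+6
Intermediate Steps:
H = 14/5671 (H = -84/(-34026) = -84*(-1/34026) = 14/5671 ≈ 0.0024687)
((-4*(-8) + 13)*69)/H = ((-4*(-8) + 13)*69)/(14/5671) = ((32 + 13)*69)*(5671/14) = (45*69)*(5671/14) = 3105*(5671/14) = 17608455/14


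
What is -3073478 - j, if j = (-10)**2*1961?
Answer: -3269578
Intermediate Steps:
j = 196100 (j = 100*1961 = 196100)
-3073478 - j = -3073478 - 1*196100 = -3073478 - 196100 = -3269578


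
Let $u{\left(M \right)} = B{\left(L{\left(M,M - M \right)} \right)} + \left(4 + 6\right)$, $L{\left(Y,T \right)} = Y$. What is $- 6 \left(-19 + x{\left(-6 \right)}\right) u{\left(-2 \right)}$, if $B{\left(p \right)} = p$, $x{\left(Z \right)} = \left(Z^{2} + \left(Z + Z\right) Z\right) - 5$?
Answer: $-4032$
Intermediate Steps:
$x{\left(Z \right)} = -5 + 3 Z^{2}$ ($x{\left(Z \right)} = \left(Z^{2} + 2 Z Z\right) - 5 = \left(Z^{2} + 2 Z^{2}\right) - 5 = 3 Z^{2} - 5 = -5 + 3 Z^{2}$)
$u{\left(M \right)} = 10 + M$ ($u{\left(M \right)} = M + \left(4 + 6\right) = M + 10 = 10 + M$)
$- 6 \left(-19 + x{\left(-6 \right)}\right) u{\left(-2 \right)} = - 6 \left(-19 - \left(5 - 3 \left(-6\right)^{2}\right)\right) \left(10 - 2\right) = - 6 \left(-19 + \left(-5 + 3 \cdot 36\right)\right) 8 = - 6 \left(-19 + \left(-5 + 108\right)\right) 8 = - 6 \left(-19 + 103\right) 8 = \left(-6\right) 84 \cdot 8 = \left(-504\right) 8 = -4032$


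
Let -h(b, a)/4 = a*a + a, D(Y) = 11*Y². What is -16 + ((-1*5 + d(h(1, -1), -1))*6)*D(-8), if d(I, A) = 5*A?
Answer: -42256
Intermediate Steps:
h(b, a) = -4*a - 4*a² (h(b, a) = -4*(a*a + a) = -4*(a² + a) = -4*(a + a²) = -4*a - 4*a²)
-16 + ((-1*5 + d(h(1, -1), -1))*6)*D(-8) = -16 + ((-1*5 + 5*(-1))*6)*(11*(-8)²) = -16 + ((-5 - 5)*6)*(11*64) = -16 - 10*6*704 = -16 - 60*704 = -16 - 42240 = -42256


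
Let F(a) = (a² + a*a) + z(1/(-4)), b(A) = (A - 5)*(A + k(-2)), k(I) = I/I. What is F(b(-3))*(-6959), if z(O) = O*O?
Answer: -57015087/16 ≈ -3.5634e+6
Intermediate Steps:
k(I) = 1
z(O) = O²
b(A) = (1 + A)*(-5 + A) (b(A) = (A - 5)*(A + 1) = (-5 + A)*(1 + A) = (1 + A)*(-5 + A))
F(a) = 1/16 + 2*a² (F(a) = (a² + a*a) + (1/(-4))² = (a² + a²) + (-¼)² = 2*a² + 1/16 = 1/16 + 2*a²)
F(b(-3))*(-6959) = (1/16 + 2*(-5 + (-3)² - 4*(-3))²)*(-6959) = (1/16 + 2*(-5 + 9 + 12)²)*(-6959) = (1/16 + 2*16²)*(-6959) = (1/16 + 2*256)*(-6959) = (1/16 + 512)*(-6959) = (8193/16)*(-6959) = -57015087/16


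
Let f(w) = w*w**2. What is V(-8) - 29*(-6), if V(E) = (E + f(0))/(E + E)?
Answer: 349/2 ≈ 174.50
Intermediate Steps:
f(w) = w**3
V(E) = 1/2 (V(E) = (E + 0**3)/(E + E) = (E + 0)/((2*E)) = E*(1/(2*E)) = 1/2)
V(-8) - 29*(-6) = 1/2 - 29*(-6) = 1/2 + 174 = 349/2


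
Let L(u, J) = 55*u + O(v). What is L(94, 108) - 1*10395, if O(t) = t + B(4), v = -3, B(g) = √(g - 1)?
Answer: -5228 + √3 ≈ -5226.3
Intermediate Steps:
B(g) = √(-1 + g)
O(t) = t + √3 (O(t) = t + √(-1 + 4) = t + √3)
L(u, J) = -3 + √3 + 55*u (L(u, J) = 55*u + (-3 + √3) = -3 + √3 + 55*u)
L(94, 108) - 1*10395 = (-3 + √3 + 55*94) - 1*10395 = (-3 + √3 + 5170) - 10395 = (5167 + √3) - 10395 = -5228 + √3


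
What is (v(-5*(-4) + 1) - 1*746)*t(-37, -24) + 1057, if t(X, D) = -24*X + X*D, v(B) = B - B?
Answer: -1323839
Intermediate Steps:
v(B) = 0
t(X, D) = -24*X + D*X
(v(-5*(-4) + 1) - 1*746)*t(-37, -24) + 1057 = (0 - 1*746)*(-37*(-24 - 24)) + 1057 = (0 - 746)*(-37*(-48)) + 1057 = -746*1776 + 1057 = -1324896 + 1057 = -1323839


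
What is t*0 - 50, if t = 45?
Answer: -50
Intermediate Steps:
t*0 - 50 = 45*0 - 50 = 0 - 50 = -50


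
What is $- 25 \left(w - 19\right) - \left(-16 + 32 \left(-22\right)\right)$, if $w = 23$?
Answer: $620$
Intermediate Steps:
$- 25 \left(w - 19\right) - \left(-16 + 32 \left(-22\right)\right) = - 25 \left(23 - 19\right) - \left(-16 + 32 \left(-22\right)\right) = \left(-25\right) 4 - \left(-16 - 704\right) = -100 - -720 = -100 + 720 = 620$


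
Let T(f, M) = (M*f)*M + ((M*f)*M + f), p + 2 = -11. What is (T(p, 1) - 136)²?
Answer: 30625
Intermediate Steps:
p = -13 (p = -2 - 11 = -13)
T(f, M) = f + 2*f*M² (T(f, M) = f*M² + (f*M² + f) = f*M² + (f + f*M²) = f + 2*f*M²)
(T(p, 1) - 136)² = (-13*(1 + 2*1²) - 136)² = (-13*(1 + 2*1) - 136)² = (-13*(1 + 2) - 136)² = (-13*3 - 136)² = (-39 - 136)² = (-175)² = 30625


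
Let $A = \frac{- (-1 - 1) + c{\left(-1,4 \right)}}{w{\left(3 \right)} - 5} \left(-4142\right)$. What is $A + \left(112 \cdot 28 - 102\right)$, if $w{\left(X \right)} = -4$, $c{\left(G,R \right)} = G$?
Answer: $\frac{31448}{9} \approx 3494.2$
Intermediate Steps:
$A = \frac{4142}{9}$ ($A = \frac{- (-1 - 1) - 1}{-4 - 5} \left(-4142\right) = \frac{\left(-1\right) \left(-2\right) - 1}{-9} \left(-4142\right) = \left(2 - 1\right) \left(- \frac{1}{9}\right) \left(-4142\right) = 1 \left(- \frac{1}{9}\right) \left(-4142\right) = \left(- \frac{1}{9}\right) \left(-4142\right) = \frac{4142}{9} \approx 460.22$)
$A + \left(112 \cdot 28 - 102\right) = \frac{4142}{9} + \left(112 \cdot 28 - 102\right) = \frac{4142}{9} + \left(3136 - 102\right) = \frac{4142}{9} + 3034 = \frac{31448}{9}$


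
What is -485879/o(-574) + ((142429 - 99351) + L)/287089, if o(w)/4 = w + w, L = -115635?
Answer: 139157334487/1318312688 ≈ 105.56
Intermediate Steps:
o(w) = 8*w (o(w) = 4*(w + w) = 4*(2*w) = 8*w)
-485879/o(-574) + ((142429 - 99351) + L)/287089 = -485879/(8*(-574)) + ((142429 - 99351) - 115635)/287089 = -485879/(-4592) + (43078 - 115635)*(1/287089) = -485879*(-1/4592) - 72557*1/287089 = 485879/4592 - 72557/287089 = 139157334487/1318312688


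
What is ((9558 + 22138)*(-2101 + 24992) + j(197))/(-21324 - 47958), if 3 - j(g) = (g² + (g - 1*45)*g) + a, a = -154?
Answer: -120914090/11547 ≈ -10471.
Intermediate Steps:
j(g) = 157 - g² - g*(-45 + g) (j(g) = 3 - ((g² + (g - 1*45)*g) - 154) = 3 - ((g² + (g - 45)*g) - 154) = 3 - ((g² + (-45 + g)*g) - 154) = 3 - ((g² + g*(-45 + g)) - 154) = 3 - (-154 + g² + g*(-45 + g)) = 3 + (154 - g² - g*(-45 + g)) = 157 - g² - g*(-45 + g))
((9558 + 22138)*(-2101 + 24992) + j(197))/(-21324 - 47958) = ((9558 + 22138)*(-2101 + 24992) + (157 - 2*197² + 45*197))/(-21324 - 47958) = (31696*22891 + (157 - 2*38809 + 8865))/(-69282) = (725553136 + (157 - 77618 + 8865))*(-1/69282) = (725553136 - 68596)*(-1/69282) = 725484540*(-1/69282) = -120914090/11547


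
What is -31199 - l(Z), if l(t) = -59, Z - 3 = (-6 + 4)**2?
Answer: -31140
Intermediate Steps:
Z = 7 (Z = 3 + (-6 + 4)**2 = 3 + (-2)**2 = 3 + 4 = 7)
-31199 - l(Z) = -31199 - 1*(-59) = -31199 + 59 = -31140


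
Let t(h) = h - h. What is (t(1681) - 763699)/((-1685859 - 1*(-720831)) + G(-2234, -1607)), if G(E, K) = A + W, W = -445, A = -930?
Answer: 763699/966403 ≈ 0.79025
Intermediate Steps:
t(h) = 0
G(E, K) = -1375 (G(E, K) = -930 - 445 = -1375)
(t(1681) - 763699)/((-1685859 - 1*(-720831)) + G(-2234, -1607)) = (0 - 763699)/((-1685859 - 1*(-720831)) - 1375) = -763699/((-1685859 + 720831) - 1375) = -763699/(-965028 - 1375) = -763699/(-966403) = -763699*(-1/966403) = 763699/966403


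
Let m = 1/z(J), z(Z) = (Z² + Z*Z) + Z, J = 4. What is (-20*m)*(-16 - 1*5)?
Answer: 35/3 ≈ 11.667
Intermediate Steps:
z(Z) = Z + 2*Z² (z(Z) = (Z² + Z²) + Z = 2*Z² + Z = Z + 2*Z²)
m = 1/36 (m = 1/(4*(1 + 2*4)) = 1/(4*(1 + 8)) = 1/(4*9) = 1/36 ≈ 0.027778)
(-20*m)*(-16 - 1*5) = (-20*1/36)*(-16 - 1*5) = -5*(-16 - 5)/9 = -5/9*(-21) = 35/3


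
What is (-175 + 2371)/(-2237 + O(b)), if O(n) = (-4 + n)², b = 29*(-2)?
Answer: 2196/1607 ≈ 1.3665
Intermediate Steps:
b = -58
(-175 + 2371)/(-2237 + O(b)) = (-175 + 2371)/(-2237 + (-4 - 58)²) = 2196/(-2237 + (-62)²) = 2196/(-2237 + 3844) = 2196/1607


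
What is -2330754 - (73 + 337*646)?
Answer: -2548529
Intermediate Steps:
-2330754 - (73 + 337*646) = -2330754 - (73 + 217702) = -2330754 - 1*217775 = -2330754 - 217775 = -2548529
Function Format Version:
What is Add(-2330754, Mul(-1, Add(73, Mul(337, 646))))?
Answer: -2548529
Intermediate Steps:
Add(-2330754, Mul(-1, Add(73, Mul(337, 646)))) = Add(-2330754, Mul(-1, Add(73, 217702))) = Add(-2330754, Mul(-1, 217775)) = Add(-2330754, -217775) = -2548529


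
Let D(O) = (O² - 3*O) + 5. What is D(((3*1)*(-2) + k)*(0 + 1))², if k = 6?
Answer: 25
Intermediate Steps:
D(O) = 5 + O² - 3*O
D(((3*1)*(-2) + k)*(0 + 1))² = (5 + (((3*1)*(-2) + 6)*(0 + 1))² - 3*((3*1)*(-2) + 6)*(0 + 1))² = (5 + ((3*(-2) + 6)*1)² - 3*(3*(-2) + 6))² = (5 + ((-6 + 6)*1)² - 3*(-6 + 6))² = (5 + (0*1)² - 0)² = (5 + 0² - 3*0)² = (5 + 0 + 0)² = 5² = 25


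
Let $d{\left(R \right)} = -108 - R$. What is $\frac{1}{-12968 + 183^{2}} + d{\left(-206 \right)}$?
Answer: $\frac{2011059}{20521} \approx 98.0$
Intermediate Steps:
$\frac{1}{-12968 + 183^{2}} + d{\left(-206 \right)} = \frac{1}{-12968 + 183^{2}} - -98 = \frac{1}{-12968 + 33489} + \left(-108 + 206\right) = \frac{1}{20521} + 98 = \frac{2011059}{20521}$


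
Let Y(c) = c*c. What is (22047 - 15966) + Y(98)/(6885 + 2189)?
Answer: 27594299/4537 ≈ 6082.1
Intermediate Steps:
Y(c) = c²
(22047 - 15966) + Y(98)/(6885 + 2189) = (22047 - 15966) + 98²/(6885 + 2189) = 6081 + 9604/9074 = 6081 + 9604*(1/9074) = 6081 + 4802/4537 = 27594299/4537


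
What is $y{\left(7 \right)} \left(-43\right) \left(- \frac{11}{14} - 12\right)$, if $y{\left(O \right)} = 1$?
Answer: $\frac{7697}{14} \approx 549.79$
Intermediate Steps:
$y{\left(7 \right)} \left(-43\right) \left(- \frac{11}{14} - 12\right) = 1 \left(-43\right) \left(- \frac{11}{14} - 12\right) = - 43 \left(\left(-11\right) \frac{1}{14} - 12\right) = - 43 \left(- \frac{11}{14} - 12\right) = \left(-43\right) \left(- \frac{179}{14}\right) = \frac{7697}{14}$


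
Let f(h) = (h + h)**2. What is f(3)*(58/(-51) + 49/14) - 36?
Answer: 834/17 ≈ 49.059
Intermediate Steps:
f(h) = 4*h**2 (f(h) = (2*h)**2 = 4*h**2)
f(3)*(58/(-51) + 49/14) - 36 = (4*3**2)*(58/(-51) + 49/14) - 36 = (4*9)*(58*(-1/51) + 49*(1/14)) - 36 = 36*(-58/51 + 7/2) - 36 = 36*(241/102) - 36 = 1446/17 - 36 = 834/17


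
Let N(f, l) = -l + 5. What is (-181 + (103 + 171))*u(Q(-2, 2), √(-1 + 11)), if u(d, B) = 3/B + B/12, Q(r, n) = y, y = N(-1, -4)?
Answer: 713*√10/20 ≈ 112.74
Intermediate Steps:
N(f, l) = 5 - l
y = 9 (y = 5 - 1*(-4) = 5 + 4 = 9)
Q(r, n) = 9
u(d, B) = 3/B + B/12 (u(d, B) = 3/B + B*(1/12) = 3/B + B/12)
(-181 + (103 + 171))*u(Q(-2, 2), √(-1 + 11)) = (-181 + (103 + 171))*(3/(√(-1 + 11)) + √(-1 + 11)/12) = (-181 + 274)*(3/(√10) + √10/12) = 93*(3*(√10/10) + √10/12) = 93*(3*√10/10 + √10/12) = 93*(23*√10/60) = 713*√10/20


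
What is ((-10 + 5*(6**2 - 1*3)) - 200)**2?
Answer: 2025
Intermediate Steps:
((-10 + 5*(6**2 - 1*3)) - 200)**2 = ((-10 + 5*(36 - 3)) - 200)**2 = ((-10 + 5*33) - 200)**2 = ((-10 + 165) - 200)**2 = (155 - 200)**2 = (-45)**2 = 2025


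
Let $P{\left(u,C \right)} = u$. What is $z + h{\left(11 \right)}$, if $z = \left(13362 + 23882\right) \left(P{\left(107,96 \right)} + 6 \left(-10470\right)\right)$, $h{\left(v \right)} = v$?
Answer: $-2335682961$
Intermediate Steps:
$z = -2335682972$ ($z = \left(13362 + 23882\right) \left(107 + 6 \left(-10470\right)\right) = 37244 \left(107 - 62820\right) = 37244 \left(-62713\right) = -2335682972$)
$z + h{\left(11 \right)} = -2335682972 + 11 = -2335682961$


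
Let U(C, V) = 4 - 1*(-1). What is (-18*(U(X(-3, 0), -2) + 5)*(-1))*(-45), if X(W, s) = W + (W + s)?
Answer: -8100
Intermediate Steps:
X(W, s) = s + 2*W
U(C, V) = 5 (U(C, V) = 4 + 1 = 5)
(-18*(U(X(-3, 0), -2) + 5)*(-1))*(-45) = (-18*(5 + 5)*(-1))*(-45) = (-18*10*(-1))*(-45) = (-3*60*(-1))*(-45) = -180*(-1)*(-45) = 180*(-45) = -8100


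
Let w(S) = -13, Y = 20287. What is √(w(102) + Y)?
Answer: √20274 ≈ 142.39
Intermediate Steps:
√(w(102) + Y) = √(-13 + 20287) = √20274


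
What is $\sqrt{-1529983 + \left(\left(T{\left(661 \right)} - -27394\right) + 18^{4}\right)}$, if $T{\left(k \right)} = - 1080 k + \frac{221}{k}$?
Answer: $\frac{2 i \sqrt{230638871743}}{661} \approx 1453.1 i$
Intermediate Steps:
$\sqrt{-1529983 + \left(\left(T{\left(661 \right)} - -27394\right) + 18^{4}\right)} = \sqrt{-1529983 + \left(\left(\left(\left(-1080\right) 661 + \frac{221}{661}\right) - -27394\right) + 18^{4}\right)} = \sqrt{-1529983 + \left(\left(\left(-713880 + 221 \cdot \frac{1}{661}\right) + \left(-74 + 27468\right)\right) + 104976\right)} = \sqrt{-1529983 + \left(\left(\left(-713880 + \frac{221}{661}\right) + 27394\right) + 104976\right)} = \sqrt{-1529983 + \left(\left(- \frac{471874459}{661} + 27394\right) + 104976\right)} = \sqrt{-1529983 + \left(- \frac{453767025}{661} + 104976\right)} = \sqrt{-1529983 - \frac{384377889}{661}} = \sqrt{- \frac{1395696652}{661}} = \frac{2 i \sqrt{230638871743}}{661}$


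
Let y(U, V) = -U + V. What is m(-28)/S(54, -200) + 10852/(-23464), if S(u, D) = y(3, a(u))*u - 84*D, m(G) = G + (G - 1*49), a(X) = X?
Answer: -4472161/9558647 ≈ -0.46787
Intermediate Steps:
y(U, V) = V - U
m(G) = -49 + 2*G (m(G) = G + (G - 49) = G + (-49 + G) = -49 + 2*G)
S(u, D) = -84*D + u*(-3 + u) (S(u, D) = (u - 1*3)*u - 84*D = (u - 3)*u - 84*D = (-3 + u)*u - 84*D = u*(-3 + u) - 84*D = -84*D + u*(-3 + u))
m(-28)/S(54, -200) + 10852/(-23464) = (-49 + 2*(-28))/(-84*(-200) + 54*(-3 + 54)) + 10852/(-23464) = (-49 - 56)/(16800 + 54*51) + 10852*(-1/23464) = -105/(16800 + 2754) - 2713/5866 = -105/19554 - 2713/5866 = -105*1/19554 - 2713/5866 = -35/6518 - 2713/5866 = -4472161/9558647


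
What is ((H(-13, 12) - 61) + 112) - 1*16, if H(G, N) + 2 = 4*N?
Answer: 81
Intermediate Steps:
H(G, N) = -2 + 4*N
((H(-13, 12) - 61) + 112) - 1*16 = (((-2 + 4*12) - 61) + 112) - 1*16 = (((-2 + 48) - 61) + 112) - 16 = ((46 - 61) + 112) - 16 = (-15 + 112) - 16 = 97 - 16 = 81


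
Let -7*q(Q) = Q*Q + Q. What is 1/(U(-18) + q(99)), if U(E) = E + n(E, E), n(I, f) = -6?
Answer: -7/10068 ≈ -0.00069527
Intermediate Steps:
q(Q) = -Q/7 - Q**2/7 (q(Q) = -(Q*Q + Q)/7 = -(Q**2 + Q)/7 = -(Q + Q**2)/7 = -Q/7 - Q**2/7)
U(E) = -6 + E (U(E) = E - 6 = -6 + E)
1/(U(-18) + q(99)) = 1/((-6 - 18) - 1/7*99*(1 + 99)) = 1/(-24 - 1/7*99*100) = 1/(-24 - 9900/7) = 1/(-10068/7) = -7/10068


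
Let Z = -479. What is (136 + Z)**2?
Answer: 117649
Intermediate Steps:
(136 + Z)**2 = (136 - 479)**2 = (-343)**2 = 117649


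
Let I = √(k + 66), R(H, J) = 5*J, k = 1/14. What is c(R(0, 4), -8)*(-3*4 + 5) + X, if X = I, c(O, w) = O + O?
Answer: -280 + 5*√518/14 ≈ -271.87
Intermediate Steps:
k = 1/14 ≈ 0.071429
c(O, w) = 2*O
I = 5*√518/14 (I = √(1/14 + 66) = √(925/14) = 5*√518/14 ≈ 8.1284)
X = 5*√518/14 ≈ 8.1284
c(R(0, 4), -8)*(-3*4 + 5) + X = (2*(5*4))*(-3*4 + 5) + 5*√518/14 = (2*20)*(-12 + 5) + 5*√518/14 = 40*(-7) + 5*√518/14 = -280 + 5*√518/14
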